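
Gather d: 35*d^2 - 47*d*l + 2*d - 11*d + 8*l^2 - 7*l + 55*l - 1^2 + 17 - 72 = 35*d^2 + d*(-47*l - 9) + 8*l^2 + 48*l - 56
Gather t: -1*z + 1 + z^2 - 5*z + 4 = z^2 - 6*z + 5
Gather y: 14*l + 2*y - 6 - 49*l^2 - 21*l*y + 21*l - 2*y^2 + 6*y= -49*l^2 + 35*l - 2*y^2 + y*(8 - 21*l) - 6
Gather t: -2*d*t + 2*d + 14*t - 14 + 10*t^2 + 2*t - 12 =2*d + 10*t^2 + t*(16 - 2*d) - 26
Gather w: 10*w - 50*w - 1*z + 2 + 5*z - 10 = -40*w + 4*z - 8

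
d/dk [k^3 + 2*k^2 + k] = 3*k^2 + 4*k + 1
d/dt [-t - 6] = -1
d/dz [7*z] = 7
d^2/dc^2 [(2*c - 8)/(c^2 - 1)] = 4*(4*c^2*(c - 4) + (4 - 3*c)*(c^2 - 1))/(c^2 - 1)^3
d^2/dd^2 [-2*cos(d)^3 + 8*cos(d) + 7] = 18*cos(d)^3 - 20*cos(d)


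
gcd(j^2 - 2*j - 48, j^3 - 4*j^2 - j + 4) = 1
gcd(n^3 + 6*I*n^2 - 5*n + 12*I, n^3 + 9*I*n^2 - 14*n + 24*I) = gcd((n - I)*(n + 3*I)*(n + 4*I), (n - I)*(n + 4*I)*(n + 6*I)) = n^2 + 3*I*n + 4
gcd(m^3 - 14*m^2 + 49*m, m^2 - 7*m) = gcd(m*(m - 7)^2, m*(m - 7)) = m^2 - 7*m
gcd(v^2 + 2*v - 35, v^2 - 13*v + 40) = v - 5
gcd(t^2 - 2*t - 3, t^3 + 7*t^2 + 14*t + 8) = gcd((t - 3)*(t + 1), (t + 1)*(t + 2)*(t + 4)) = t + 1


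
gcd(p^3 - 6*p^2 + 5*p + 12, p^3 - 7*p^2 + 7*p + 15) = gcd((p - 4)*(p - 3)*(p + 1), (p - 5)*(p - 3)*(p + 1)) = p^2 - 2*p - 3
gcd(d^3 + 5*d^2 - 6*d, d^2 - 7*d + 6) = d - 1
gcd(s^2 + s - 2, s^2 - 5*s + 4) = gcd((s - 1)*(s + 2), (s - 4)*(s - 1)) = s - 1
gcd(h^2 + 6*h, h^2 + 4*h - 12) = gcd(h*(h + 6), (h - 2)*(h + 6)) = h + 6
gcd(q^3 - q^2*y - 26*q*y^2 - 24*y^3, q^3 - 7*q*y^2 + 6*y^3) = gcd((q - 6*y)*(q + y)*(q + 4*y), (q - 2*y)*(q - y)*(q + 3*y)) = 1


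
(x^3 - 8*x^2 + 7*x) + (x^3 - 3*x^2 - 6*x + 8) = 2*x^3 - 11*x^2 + x + 8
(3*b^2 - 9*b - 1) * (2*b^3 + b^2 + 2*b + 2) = 6*b^5 - 15*b^4 - 5*b^3 - 13*b^2 - 20*b - 2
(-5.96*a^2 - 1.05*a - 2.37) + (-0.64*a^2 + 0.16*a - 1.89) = -6.6*a^2 - 0.89*a - 4.26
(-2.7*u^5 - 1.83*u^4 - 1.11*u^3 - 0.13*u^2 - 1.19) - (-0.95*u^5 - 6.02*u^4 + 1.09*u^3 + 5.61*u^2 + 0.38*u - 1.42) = -1.75*u^5 + 4.19*u^4 - 2.2*u^3 - 5.74*u^2 - 0.38*u + 0.23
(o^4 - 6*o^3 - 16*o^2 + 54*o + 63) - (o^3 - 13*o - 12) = o^4 - 7*o^3 - 16*o^2 + 67*o + 75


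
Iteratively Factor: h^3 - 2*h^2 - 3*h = (h)*(h^2 - 2*h - 3) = h*(h + 1)*(h - 3)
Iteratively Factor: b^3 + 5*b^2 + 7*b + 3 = (b + 1)*(b^2 + 4*b + 3) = (b + 1)*(b + 3)*(b + 1)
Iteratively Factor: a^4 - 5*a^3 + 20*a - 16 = (a - 4)*(a^3 - a^2 - 4*a + 4) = (a - 4)*(a - 2)*(a^2 + a - 2) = (a - 4)*(a - 2)*(a - 1)*(a + 2)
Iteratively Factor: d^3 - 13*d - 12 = (d - 4)*(d^2 + 4*d + 3) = (d - 4)*(d + 1)*(d + 3)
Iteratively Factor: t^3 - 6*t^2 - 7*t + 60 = (t - 4)*(t^2 - 2*t - 15) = (t - 4)*(t + 3)*(t - 5)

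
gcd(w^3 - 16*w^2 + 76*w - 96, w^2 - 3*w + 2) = w - 2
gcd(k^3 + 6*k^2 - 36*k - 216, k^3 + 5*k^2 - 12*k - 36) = k + 6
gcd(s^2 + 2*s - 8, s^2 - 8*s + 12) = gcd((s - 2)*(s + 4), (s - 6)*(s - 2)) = s - 2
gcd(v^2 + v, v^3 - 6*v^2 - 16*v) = v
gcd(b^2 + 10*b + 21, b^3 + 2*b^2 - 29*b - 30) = 1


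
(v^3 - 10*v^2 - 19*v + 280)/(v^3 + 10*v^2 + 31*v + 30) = (v^2 - 15*v + 56)/(v^2 + 5*v + 6)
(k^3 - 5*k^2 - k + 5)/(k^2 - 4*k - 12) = (-k^3 + 5*k^2 + k - 5)/(-k^2 + 4*k + 12)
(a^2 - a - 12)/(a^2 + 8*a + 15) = (a - 4)/(a + 5)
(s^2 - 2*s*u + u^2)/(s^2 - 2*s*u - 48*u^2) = (-s^2 + 2*s*u - u^2)/(-s^2 + 2*s*u + 48*u^2)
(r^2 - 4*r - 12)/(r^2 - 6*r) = (r + 2)/r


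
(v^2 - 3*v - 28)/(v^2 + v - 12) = (v - 7)/(v - 3)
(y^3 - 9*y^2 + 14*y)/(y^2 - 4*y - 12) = y*(-y^2 + 9*y - 14)/(-y^2 + 4*y + 12)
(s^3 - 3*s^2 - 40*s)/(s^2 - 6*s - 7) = s*(-s^2 + 3*s + 40)/(-s^2 + 6*s + 7)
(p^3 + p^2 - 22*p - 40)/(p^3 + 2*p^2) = (p^2 - p - 20)/p^2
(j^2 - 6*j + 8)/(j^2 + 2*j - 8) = (j - 4)/(j + 4)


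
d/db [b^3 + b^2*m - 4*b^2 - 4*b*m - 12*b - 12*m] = 3*b^2 + 2*b*m - 8*b - 4*m - 12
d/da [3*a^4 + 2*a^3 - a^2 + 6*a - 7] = 12*a^3 + 6*a^2 - 2*a + 6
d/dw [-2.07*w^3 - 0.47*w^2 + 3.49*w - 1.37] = -6.21*w^2 - 0.94*w + 3.49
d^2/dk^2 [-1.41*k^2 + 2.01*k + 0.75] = -2.82000000000000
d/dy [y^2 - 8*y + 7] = 2*y - 8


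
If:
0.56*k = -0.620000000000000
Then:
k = -1.11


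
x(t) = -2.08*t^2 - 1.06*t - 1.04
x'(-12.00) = 48.86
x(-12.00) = -287.84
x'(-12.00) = 48.86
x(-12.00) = -287.84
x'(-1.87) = 6.72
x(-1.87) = -6.33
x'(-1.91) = 6.89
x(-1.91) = -6.60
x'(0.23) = -2.02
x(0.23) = -1.39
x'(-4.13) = 16.12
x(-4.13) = -32.14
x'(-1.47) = 5.06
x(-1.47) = -3.98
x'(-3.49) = 13.46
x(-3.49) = -22.68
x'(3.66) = -16.29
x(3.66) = -32.78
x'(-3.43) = 13.21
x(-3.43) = -21.88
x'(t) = -4.16*t - 1.06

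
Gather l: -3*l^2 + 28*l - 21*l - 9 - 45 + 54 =-3*l^2 + 7*l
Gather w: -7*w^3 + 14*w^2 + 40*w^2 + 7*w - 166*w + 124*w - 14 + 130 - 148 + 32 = -7*w^3 + 54*w^2 - 35*w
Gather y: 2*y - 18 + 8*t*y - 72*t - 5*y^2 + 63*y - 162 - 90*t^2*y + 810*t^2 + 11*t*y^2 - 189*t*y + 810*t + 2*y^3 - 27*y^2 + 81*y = 810*t^2 + 738*t + 2*y^3 + y^2*(11*t - 32) + y*(-90*t^2 - 181*t + 146) - 180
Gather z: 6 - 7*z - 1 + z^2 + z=z^2 - 6*z + 5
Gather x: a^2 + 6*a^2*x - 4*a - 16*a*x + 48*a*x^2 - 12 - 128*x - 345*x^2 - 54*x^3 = a^2 - 4*a - 54*x^3 + x^2*(48*a - 345) + x*(6*a^2 - 16*a - 128) - 12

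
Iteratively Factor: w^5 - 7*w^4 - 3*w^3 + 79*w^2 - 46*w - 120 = (w + 1)*(w^4 - 8*w^3 + 5*w^2 + 74*w - 120) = (w - 2)*(w + 1)*(w^3 - 6*w^2 - 7*w + 60) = (w - 4)*(w - 2)*(w + 1)*(w^2 - 2*w - 15) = (w - 4)*(w - 2)*(w + 1)*(w + 3)*(w - 5)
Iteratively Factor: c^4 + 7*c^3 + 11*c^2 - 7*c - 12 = (c - 1)*(c^3 + 8*c^2 + 19*c + 12) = (c - 1)*(c + 1)*(c^2 + 7*c + 12) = (c - 1)*(c + 1)*(c + 3)*(c + 4)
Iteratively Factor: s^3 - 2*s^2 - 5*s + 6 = (s + 2)*(s^2 - 4*s + 3) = (s - 3)*(s + 2)*(s - 1)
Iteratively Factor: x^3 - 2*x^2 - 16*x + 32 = (x - 4)*(x^2 + 2*x - 8) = (x - 4)*(x + 4)*(x - 2)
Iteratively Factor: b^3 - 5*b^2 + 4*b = (b - 1)*(b^2 - 4*b) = b*(b - 1)*(b - 4)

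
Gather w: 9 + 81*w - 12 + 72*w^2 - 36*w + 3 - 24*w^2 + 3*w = 48*w^2 + 48*w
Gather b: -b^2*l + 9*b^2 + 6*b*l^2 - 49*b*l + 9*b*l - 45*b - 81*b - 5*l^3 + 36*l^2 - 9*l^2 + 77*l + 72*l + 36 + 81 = b^2*(9 - l) + b*(6*l^2 - 40*l - 126) - 5*l^3 + 27*l^2 + 149*l + 117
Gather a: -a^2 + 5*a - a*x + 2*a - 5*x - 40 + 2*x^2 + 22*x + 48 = -a^2 + a*(7 - x) + 2*x^2 + 17*x + 8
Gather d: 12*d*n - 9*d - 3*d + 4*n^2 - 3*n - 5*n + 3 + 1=d*(12*n - 12) + 4*n^2 - 8*n + 4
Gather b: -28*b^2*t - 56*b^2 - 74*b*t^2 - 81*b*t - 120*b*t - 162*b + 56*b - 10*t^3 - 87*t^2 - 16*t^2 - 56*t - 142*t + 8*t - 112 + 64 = b^2*(-28*t - 56) + b*(-74*t^2 - 201*t - 106) - 10*t^3 - 103*t^2 - 190*t - 48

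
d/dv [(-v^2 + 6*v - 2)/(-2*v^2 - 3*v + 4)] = (15*v^2 - 16*v + 18)/(4*v^4 + 12*v^3 - 7*v^2 - 24*v + 16)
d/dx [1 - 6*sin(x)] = -6*cos(x)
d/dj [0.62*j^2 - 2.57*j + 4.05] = 1.24*j - 2.57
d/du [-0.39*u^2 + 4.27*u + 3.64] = 4.27 - 0.78*u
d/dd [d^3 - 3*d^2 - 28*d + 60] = 3*d^2 - 6*d - 28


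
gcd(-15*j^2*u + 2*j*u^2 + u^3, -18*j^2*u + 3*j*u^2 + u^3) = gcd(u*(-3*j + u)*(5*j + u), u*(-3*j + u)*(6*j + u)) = -3*j*u + u^2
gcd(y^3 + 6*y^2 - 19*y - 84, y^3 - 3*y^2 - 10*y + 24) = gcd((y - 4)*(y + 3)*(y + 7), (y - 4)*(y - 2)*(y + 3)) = y^2 - y - 12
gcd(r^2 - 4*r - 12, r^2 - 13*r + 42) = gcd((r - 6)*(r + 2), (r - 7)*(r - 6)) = r - 6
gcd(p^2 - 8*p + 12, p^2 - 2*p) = p - 2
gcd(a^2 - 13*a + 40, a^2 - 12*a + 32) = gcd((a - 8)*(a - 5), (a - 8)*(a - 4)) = a - 8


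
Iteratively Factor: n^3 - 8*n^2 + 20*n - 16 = (n - 4)*(n^2 - 4*n + 4) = (n - 4)*(n - 2)*(n - 2)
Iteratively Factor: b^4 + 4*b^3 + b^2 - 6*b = (b - 1)*(b^3 + 5*b^2 + 6*b) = (b - 1)*(b + 3)*(b^2 + 2*b) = b*(b - 1)*(b + 3)*(b + 2)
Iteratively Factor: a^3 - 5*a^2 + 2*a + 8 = (a - 4)*(a^2 - a - 2) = (a - 4)*(a - 2)*(a + 1)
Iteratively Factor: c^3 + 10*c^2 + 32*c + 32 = (c + 4)*(c^2 + 6*c + 8) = (c + 4)^2*(c + 2)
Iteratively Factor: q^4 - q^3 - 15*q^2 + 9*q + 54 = (q - 3)*(q^3 + 2*q^2 - 9*q - 18) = (q - 3)*(q + 3)*(q^2 - q - 6) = (q - 3)*(q + 2)*(q + 3)*(q - 3)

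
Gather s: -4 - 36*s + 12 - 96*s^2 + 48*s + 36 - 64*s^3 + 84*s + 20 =-64*s^3 - 96*s^2 + 96*s + 64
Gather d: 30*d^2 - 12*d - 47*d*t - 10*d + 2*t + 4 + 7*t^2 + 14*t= 30*d^2 + d*(-47*t - 22) + 7*t^2 + 16*t + 4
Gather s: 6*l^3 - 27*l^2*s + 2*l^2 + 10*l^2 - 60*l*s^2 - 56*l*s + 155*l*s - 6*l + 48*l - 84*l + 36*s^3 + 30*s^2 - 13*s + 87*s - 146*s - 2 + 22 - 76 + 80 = 6*l^3 + 12*l^2 - 42*l + 36*s^3 + s^2*(30 - 60*l) + s*(-27*l^2 + 99*l - 72) + 24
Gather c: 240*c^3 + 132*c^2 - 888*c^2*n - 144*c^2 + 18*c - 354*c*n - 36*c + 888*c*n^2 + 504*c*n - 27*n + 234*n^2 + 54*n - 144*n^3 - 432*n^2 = 240*c^3 + c^2*(-888*n - 12) + c*(888*n^2 + 150*n - 18) - 144*n^3 - 198*n^2 + 27*n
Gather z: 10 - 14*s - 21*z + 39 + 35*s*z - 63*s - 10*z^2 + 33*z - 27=-77*s - 10*z^2 + z*(35*s + 12) + 22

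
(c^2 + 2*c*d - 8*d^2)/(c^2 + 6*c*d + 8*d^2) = (c - 2*d)/(c + 2*d)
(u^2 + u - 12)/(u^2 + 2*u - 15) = (u + 4)/(u + 5)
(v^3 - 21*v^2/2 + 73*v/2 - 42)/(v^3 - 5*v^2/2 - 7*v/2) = (v^2 - 7*v + 12)/(v*(v + 1))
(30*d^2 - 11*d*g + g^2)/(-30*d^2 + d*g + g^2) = (-6*d + g)/(6*d + g)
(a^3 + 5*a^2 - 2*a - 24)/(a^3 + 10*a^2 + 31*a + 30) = (a^2 + 2*a - 8)/(a^2 + 7*a + 10)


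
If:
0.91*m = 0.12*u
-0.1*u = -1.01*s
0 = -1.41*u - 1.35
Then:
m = -0.13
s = -0.09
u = -0.96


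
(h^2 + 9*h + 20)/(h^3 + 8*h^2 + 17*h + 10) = (h + 4)/(h^2 + 3*h + 2)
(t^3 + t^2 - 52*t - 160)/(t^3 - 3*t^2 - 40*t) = (t + 4)/t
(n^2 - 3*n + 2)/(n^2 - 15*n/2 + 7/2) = 2*(n^2 - 3*n + 2)/(2*n^2 - 15*n + 7)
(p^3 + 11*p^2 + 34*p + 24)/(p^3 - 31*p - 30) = (p^2 + 10*p + 24)/(p^2 - p - 30)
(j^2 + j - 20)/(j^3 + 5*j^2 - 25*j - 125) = (j - 4)/(j^2 - 25)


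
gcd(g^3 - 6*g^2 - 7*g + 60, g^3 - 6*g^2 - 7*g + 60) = g^3 - 6*g^2 - 7*g + 60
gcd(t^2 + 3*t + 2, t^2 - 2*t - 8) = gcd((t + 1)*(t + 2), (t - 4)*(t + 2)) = t + 2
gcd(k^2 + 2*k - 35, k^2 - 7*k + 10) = k - 5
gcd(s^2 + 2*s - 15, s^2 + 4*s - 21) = s - 3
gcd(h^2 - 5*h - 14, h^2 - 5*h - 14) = h^2 - 5*h - 14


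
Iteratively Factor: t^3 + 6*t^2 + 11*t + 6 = (t + 2)*(t^2 + 4*t + 3) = (t + 1)*(t + 2)*(t + 3)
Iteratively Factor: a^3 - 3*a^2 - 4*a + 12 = (a - 3)*(a^2 - 4) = (a - 3)*(a + 2)*(a - 2)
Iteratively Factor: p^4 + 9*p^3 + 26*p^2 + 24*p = (p + 4)*(p^3 + 5*p^2 + 6*p) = (p + 2)*(p + 4)*(p^2 + 3*p) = p*(p + 2)*(p + 4)*(p + 3)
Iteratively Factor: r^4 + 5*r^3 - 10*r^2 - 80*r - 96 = (r + 3)*(r^3 + 2*r^2 - 16*r - 32) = (r - 4)*(r + 3)*(r^2 + 6*r + 8) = (r - 4)*(r + 2)*(r + 3)*(r + 4)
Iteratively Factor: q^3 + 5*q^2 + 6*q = (q + 2)*(q^2 + 3*q) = q*(q + 2)*(q + 3)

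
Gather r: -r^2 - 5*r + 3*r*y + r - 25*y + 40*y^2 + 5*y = -r^2 + r*(3*y - 4) + 40*y^2 - 20*y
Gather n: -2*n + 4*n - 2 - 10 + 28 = 2*n + 16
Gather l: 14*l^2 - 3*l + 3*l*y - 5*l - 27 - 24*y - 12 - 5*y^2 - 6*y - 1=14*l^2 + l*(3*y - 8) - 5*y^2 - 30*y - 40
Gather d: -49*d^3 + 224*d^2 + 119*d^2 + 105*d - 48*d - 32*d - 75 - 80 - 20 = -49*d^3 + 343*d^2 + 25*d - 175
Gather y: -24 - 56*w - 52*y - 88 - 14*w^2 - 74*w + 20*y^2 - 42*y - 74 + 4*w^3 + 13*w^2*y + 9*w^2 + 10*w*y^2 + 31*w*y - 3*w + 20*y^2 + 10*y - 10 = 4*w^3 - 5*w^2 - 133*w + y^2*(10*w + 40) + y*(13*w^2 + 31*w - 84) - 196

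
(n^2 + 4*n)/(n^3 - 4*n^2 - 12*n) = (n + 4)/(n^2 - 4*n - 12)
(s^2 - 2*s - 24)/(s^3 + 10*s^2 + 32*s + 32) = (s - 6)/(s^2 + 6*s + 8)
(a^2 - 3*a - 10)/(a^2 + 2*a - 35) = (a + 2)/(a + 7)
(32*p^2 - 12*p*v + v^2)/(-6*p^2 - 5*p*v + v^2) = (-32*p^2 + 12*p*v - v^2)/(6*p^2 + 5*p*v - v^2)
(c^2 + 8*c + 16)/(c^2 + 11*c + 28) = (c + 4)/(c + 7)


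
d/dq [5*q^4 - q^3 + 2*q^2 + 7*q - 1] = 20*q^3 - 3*q^2 + 4*q + 7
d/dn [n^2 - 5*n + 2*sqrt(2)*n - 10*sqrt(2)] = 2*n - 5 + 2*sqrt(2)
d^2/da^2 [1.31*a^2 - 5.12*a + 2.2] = 2.62000000000000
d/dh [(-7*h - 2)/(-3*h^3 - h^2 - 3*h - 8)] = (21*h^3 + 7*h^2 + 21*h - (7*h + 2)*(9*h^2 + 2*h + 3) + 56)/(3*h^3 + h^2 + 3*h + 8)^2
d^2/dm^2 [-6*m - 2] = 0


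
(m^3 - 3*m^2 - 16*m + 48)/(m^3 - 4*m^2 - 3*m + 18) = (m^2 - 16)/(m^2 - m - 6)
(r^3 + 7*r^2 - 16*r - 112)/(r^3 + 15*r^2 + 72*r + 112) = (r - 4)/(r + 4)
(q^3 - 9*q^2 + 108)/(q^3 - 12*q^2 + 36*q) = (q + 3)/q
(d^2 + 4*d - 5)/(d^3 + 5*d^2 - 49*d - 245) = (d - 1)/(d^2 - 49)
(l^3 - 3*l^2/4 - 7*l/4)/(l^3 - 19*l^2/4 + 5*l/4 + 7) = l/(l - 4)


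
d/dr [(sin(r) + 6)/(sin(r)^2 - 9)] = (-12*sin(r) + cos(r)^2 - 10)*cos(r)/(sin(r)^2 - 9)^2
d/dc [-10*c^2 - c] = -20*c - 1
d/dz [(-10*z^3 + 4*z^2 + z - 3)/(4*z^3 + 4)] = (-4*z^4 - 2*z^3 - 21*z^2 + 8*z + 1)/(4*(z^6 + 2*z^3 + 1))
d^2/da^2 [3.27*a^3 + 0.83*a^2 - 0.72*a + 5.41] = 19.62*a + 1.66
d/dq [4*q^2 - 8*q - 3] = 8*q - 8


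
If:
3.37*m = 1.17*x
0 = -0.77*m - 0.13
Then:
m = -0.17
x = -0.49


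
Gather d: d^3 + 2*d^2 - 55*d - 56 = d^3 + 2*d^2 - 55*d - 56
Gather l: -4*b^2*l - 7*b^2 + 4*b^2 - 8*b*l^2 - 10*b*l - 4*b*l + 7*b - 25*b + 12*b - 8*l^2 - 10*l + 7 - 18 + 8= -3*b^2 - 6*b + l^2*(-8*b - 8) + l*(-4*b^2 - 14*b - 10) - 3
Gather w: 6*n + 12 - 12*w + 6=6*n - 12*w + 18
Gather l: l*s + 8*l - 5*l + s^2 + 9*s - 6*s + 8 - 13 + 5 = l*(s + 3) + s^2 + 3*s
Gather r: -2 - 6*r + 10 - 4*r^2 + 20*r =-4*r^2 + 14*r + 8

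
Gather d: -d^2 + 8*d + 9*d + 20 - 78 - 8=-d^2 + 17*d - 66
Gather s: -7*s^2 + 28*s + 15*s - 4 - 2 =-7*s^2 + 43*s - 6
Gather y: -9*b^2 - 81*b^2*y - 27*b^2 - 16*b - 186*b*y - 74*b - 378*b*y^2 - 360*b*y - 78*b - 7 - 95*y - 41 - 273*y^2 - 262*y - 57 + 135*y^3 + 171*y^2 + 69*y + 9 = -36*b^2 - 168*b + 135*y^3 + y^2*(-378*b - 102) + y*(-81*b^2 - 546*b - 288) - 96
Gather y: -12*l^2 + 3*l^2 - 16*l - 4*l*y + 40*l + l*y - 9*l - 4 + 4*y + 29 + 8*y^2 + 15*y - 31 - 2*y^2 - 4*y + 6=-9*l^2 + 15*l + 6*y^2 + y*(15 - 3*l)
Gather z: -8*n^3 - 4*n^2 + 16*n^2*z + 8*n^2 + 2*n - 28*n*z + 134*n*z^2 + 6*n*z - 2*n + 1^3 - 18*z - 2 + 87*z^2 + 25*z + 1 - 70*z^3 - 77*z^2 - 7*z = -8*n^3 + 4*n^2 - 70*z^3 + z^2*(134*n + 10) + z*(16*n^2 - 22*n)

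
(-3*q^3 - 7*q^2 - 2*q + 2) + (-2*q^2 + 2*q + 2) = -3*q^3 - 9*q^2 + 4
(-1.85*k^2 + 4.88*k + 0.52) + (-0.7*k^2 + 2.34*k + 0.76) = -2.55*k^2 + 7.22*k + 1.28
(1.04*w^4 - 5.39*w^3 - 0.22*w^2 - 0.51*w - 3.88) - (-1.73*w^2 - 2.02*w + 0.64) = 1.04*w^4 - 5.39*w^3 + 1.51*w^2 + 1.51*w - 4.52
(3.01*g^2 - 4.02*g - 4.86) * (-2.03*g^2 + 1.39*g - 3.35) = -6.1103*g^4 + 12.3445*g^3 - 5.8055*g^2 + 6.7116*g + 16.281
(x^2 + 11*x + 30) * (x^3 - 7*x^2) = x^5 + 4*x^4 - 47*x^3 - 210*x^2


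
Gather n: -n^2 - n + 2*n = -n^2 + n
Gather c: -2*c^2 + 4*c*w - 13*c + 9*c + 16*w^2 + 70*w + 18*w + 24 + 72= -2*c^2 + c*(4*w - 4) + 16*w^2 + 88*w + 96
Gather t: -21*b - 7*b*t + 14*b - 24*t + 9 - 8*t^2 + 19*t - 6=-7*b - 8*t^2 + t*(-7*b - 5) + 3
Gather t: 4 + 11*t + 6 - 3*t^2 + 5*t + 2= -3*t^2 + 16*t + 12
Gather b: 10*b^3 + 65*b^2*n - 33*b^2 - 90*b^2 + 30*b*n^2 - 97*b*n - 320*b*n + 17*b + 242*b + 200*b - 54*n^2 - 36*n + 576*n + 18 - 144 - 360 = 10*b^3 + b^2*(65*n - 123) + b*(30*n^2 - 417*n + 459) - 54*n^2 + 540*n - 486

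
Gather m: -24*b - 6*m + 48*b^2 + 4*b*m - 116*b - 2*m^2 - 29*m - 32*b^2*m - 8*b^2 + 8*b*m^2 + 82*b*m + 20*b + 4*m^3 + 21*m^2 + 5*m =40*b^2 - 120*b + 4*m^3 + m^2*(8*b + 19) + m*(-32*b^2 + 86*b - 30)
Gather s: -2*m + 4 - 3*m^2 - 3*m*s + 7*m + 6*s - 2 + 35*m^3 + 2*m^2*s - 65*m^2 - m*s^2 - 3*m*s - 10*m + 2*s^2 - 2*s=35*m^3 - 68*m^2 - 5*m + s^2*(2 - m) + s*(2*m^2 - 6*m + 4) + 2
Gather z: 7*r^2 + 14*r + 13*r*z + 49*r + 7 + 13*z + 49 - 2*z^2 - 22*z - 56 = 7*r^2 + 63*r - 2*z^2 + z*(13*r - 9)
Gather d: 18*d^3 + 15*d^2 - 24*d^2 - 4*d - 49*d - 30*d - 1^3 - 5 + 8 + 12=18*d^3 - 9*d^2 - 83*d + 14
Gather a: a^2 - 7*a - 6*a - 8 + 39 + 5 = a^2 - 13*a + 36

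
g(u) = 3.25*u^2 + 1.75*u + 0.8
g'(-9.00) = -56.75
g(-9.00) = 248.30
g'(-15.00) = -95.75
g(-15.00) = 705.80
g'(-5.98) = -37.12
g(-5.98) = 106.56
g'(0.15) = 2.72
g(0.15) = 1.14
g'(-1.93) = -10.80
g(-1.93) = 9.53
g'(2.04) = 15.01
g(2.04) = 17.90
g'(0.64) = 5.91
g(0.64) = 3.25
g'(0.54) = 5.26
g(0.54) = 2.69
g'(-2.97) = -17.56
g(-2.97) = 24.27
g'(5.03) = 34.44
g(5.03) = 91.83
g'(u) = 6.5*u + 1.75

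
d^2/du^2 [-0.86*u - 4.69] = 0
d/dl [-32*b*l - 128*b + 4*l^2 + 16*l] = -32*b + 8*l + 16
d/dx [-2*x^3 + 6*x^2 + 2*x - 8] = -6*x^2 + 12*x + 2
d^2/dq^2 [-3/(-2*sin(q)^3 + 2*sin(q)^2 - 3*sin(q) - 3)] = 3*(2*(6*sin(q)^2 - 4*sin(q) + 3)^2*cos(q)^2 + (9*sin(q)/2 - sin(3*q)/2 + cos(2*q) + 2)*(18*sin(q)^3 - 8*sin(q)^2 - 9*sin(q) + 4))/(9*sin(q)/2 - sin(3*q)/2 + cos(2*q) + 2)^3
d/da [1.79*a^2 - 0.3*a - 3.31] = 3.58*a - 0.3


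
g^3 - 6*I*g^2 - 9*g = g*(g - 3*I)^2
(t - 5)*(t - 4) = t^2 - 9*t + 20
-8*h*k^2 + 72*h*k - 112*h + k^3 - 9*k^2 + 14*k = (-8*h + k)*(k - 7)*(k - 2)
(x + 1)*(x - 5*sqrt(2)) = x^2 - 5*sqrt(2)*x + x - 5*sqrt(2)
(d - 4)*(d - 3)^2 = d^3 - 10*d^2 + 33*d - 36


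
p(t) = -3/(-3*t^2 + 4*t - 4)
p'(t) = -3*(6*t - 4)/(-3*t^2 + 4*t - 4)^2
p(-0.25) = 0.58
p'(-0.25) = 0.61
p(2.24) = 0.30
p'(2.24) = -0.28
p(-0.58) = 0.41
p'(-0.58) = 0.42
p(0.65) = 1.12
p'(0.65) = 0.04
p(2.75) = 0.19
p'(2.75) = -0.15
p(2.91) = 0.17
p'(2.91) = -0.13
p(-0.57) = 0.41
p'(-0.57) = 0.42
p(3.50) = 0.11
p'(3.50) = -0.07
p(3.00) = 0.16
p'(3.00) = -0.12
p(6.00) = 0.03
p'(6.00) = -0.01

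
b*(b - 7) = b^2 - 7*b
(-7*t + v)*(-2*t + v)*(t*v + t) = 14*t^3*v + 14*t^3 - 9*t^2*v^2 - 9*t^2*v + t*v^3 + t*v^2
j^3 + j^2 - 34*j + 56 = (j - 4)*(j - 2)*(j + 7)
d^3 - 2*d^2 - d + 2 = (d - 2)*(d - 1)*(d + 1)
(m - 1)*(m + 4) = m^2 + 3*m - 4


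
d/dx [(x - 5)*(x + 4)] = 2*x - 1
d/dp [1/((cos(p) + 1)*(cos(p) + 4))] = (2*cos(p) + 5)*sin(p)/((cos(p) + 1)^2*(cos(p) + 4)^2)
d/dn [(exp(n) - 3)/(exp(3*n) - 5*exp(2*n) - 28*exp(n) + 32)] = ((exp(n) - 3)*(-3*exp(2*n) + 10*exp(n) + 28) + exp(3*n) - 5*exp(2*n) - 28*exp(n) + 32)*exp(n)/(exp(3*n) - 5*exp(2*n) - 28*exp(n) + 32)^2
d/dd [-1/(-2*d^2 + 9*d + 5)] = (9 - 4*d)/(-2*d^2 + 9*d + 5)^2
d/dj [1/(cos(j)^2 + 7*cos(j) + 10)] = (2*cos(j) + 7)*sin(j)/(cos(j)^2 + 7*cos(j) + 10)^2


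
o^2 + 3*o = o*(o + 3)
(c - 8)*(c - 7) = c^2 - 15*c + 56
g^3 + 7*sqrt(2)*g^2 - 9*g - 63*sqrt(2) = (g - 3)*(g + 3)*(g + 7*sqrt(2))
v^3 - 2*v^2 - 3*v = v*(v - 3)*(v + 1)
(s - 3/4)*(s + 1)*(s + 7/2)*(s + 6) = s^4 + 39*s^3/4 + 181*s^2/8 - 15*s/8 - 63/4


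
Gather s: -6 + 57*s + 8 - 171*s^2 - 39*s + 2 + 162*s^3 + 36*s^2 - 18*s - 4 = 162*s^3 - 135*s^2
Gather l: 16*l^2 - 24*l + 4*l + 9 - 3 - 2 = 16*l^2 - 20*l + 4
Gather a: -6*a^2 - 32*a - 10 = -6*a^2 - 32*a - 10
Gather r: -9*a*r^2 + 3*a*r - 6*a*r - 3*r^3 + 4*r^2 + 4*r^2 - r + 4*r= -3*r^3 + r^2*(8 - 9*a) + r*(3 - 3*a)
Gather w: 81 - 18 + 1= 64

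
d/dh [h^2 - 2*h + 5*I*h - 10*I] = 2*h - 2 + 5*I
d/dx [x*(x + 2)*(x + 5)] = 3*x^2 + 14*x + 10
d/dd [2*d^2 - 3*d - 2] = 4*d - 3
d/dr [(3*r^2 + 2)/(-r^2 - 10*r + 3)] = 2*(-15*r^2 + 11*r + 10)/(r^4 + 20*r^3 + 94*r^2 - 60*r + 9)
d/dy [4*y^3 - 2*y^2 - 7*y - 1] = 12*y^2 - 4*y - 7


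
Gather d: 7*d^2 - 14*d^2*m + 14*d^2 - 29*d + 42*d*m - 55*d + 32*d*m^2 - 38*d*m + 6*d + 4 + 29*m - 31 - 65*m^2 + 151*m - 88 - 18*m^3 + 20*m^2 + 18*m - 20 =d^2*(21 - 14*m) + d*(32*m^2 + 4*m - 78) - 18*m^3 - 45*m^2 + 198*m - 135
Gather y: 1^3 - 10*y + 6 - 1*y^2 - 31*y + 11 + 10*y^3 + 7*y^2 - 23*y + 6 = 10*y^3 + 6*y^2 - 64*y + 24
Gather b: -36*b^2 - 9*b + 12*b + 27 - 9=-36*b^2 + 3*b + 18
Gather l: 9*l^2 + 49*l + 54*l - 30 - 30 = 9*l^2 + 103*l - 60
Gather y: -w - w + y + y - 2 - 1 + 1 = -2*w + 2*y - 2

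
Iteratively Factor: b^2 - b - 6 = (b - 3)*(b + 2)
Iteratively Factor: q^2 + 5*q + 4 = (q + 1)*(q + 4)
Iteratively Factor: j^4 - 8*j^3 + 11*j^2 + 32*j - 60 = (j + 2)*(j^3 - 10*j^2 + 31*j - 30) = (j - 5)*(j + 2)*(j^2 - 5*j + 6) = (j - 5)*(j - 2)*(j + 2)*(j - 3)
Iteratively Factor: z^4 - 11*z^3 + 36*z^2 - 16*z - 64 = (z - 4)*(z^3 - 7*z^2 + 8*z + 16) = (z - 4)*(z + 1)*(z^2 - 8*z + 16) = (z - 4)^2*(z + 1)*(z - 4)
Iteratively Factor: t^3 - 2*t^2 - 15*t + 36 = (t + 4)*(t^2 - 6*t + 9) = (t - 3)*(t + 4)*(t - 3)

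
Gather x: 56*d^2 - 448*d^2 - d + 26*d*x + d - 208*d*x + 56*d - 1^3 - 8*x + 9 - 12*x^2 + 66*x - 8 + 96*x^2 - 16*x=-392*d^2 + 56*d + 84*x^2 + x*(42 - 182*d)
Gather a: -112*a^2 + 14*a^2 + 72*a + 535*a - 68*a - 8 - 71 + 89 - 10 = -98*a^2 + 539*a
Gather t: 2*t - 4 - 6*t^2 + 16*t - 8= -6*t^2 + 18*t - 12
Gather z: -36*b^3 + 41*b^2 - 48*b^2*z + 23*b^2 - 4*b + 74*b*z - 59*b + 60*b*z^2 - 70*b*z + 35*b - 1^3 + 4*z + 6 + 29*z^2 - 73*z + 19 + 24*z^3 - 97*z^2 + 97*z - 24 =-36*b^3 + 64*b^2 - 28*b + 24*z^3 + z^2*(60*b - 68) + z*(-48*b^2 + 4*b + 28)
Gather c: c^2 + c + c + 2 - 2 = c^2 + 2*c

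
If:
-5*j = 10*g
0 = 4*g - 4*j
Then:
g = 0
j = 0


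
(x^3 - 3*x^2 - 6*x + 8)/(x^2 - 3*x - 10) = (x^2 - 5*x + 4)/(x - 5)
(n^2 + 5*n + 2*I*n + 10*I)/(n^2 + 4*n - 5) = (n + 2*I)/(n - 1)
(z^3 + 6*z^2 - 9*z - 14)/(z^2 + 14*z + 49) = (z^2 - z - 2)/(z + 7)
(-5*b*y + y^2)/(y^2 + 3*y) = (-5*b + y)/(y + 3)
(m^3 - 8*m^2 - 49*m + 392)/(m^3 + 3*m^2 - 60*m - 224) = (m - 7)/(m + 4)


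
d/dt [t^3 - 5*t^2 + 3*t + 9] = 3*t^2 - 10*t + 3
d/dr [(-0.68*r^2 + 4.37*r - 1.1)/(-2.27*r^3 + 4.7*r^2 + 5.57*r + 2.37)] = (-1.5436*r^4 + 19.8398*r^3 - 31.8176*r^2 + 7.1168*r + 16.4839)/(5.1529*r^6 - 21.338*r^5 - 3.1978*r^4 + 41.5982*r^3 + 53.3029*r^2 + 26.4018*r + 5.6169)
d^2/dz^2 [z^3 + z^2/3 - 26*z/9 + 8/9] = 6*z + 2/3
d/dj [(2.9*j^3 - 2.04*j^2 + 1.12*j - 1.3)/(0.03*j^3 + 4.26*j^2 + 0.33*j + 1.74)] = (-5.55111512312578e-17*j^5 + 12.4152*j^4 + 1.8468*j^3 + 9.8106*j^2 + 3.9768*j + 2.3778)/(0.0009*j^6 + 0.2556*j^5 + 18.1674*j^4 + 2.916*j^3 + 14.9337*j^2 + 1.1484*j + 3.0276)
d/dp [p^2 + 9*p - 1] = 2*p + 9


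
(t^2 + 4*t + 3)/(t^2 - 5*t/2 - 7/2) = 2*(t + 3)/(2*t - 7)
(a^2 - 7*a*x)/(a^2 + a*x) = (a - 7*x)/(a + x)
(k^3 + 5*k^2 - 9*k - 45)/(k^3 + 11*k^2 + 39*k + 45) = (k - 3)/(k + 3)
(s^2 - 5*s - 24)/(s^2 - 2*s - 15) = (s - 8)/(s - 5)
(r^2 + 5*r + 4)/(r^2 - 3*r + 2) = (r^2 + 5*r + 4)/(r^2 - 3*r + 2)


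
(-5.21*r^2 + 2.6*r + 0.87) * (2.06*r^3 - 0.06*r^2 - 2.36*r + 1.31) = -10.7326*r^5 + 5.6686*r^4 + 13.9318*r^3 - 13.0133*r^2 + 1.3528*r + 1.1397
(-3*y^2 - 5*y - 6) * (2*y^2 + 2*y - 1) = -6*y^4 - 16*y^3 - 19*y^2 - 7*y + 6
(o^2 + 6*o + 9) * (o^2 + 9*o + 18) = o^4 + 15*o^3 + 81*o^2 + 189*o + 162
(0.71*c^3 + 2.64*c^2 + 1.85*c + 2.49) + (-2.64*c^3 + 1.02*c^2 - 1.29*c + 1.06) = -1.93*c^3 + 3.66*c^2 + 0.56*c + 3.55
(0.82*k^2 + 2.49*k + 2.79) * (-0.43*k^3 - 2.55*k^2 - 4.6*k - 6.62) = -0.3526*k^5 - 3.1617*k^4 - 11.3212*k^3 - 23.9969*k^2 - 29.3178*k - 18.4698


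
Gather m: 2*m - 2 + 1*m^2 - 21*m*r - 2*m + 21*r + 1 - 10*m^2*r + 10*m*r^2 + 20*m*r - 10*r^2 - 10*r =m^2*(1 - 10*r) + m*(10*r^2 - r) - 10*r^2 + 11*r - 1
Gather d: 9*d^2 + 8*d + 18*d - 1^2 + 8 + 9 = 9*d^2 + 26*d + 16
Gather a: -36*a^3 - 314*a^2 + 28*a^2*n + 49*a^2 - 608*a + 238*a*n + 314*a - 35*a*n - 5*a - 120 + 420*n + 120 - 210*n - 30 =-36*a^3 + a^2*(28*n - 265) + a*(203*n - 299) + 210*n - 30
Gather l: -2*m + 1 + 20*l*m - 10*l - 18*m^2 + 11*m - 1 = l*(20*m - 10) - 18*m^2 + 9*m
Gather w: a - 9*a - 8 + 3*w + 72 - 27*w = -8*a - 24*w + 64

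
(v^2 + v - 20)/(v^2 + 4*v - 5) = (v - 4)/(v - 1)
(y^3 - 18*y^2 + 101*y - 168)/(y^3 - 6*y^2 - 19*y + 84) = (y - 8)/(y + 4)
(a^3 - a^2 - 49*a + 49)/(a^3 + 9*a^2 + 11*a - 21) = (a - 7)/(a + 3)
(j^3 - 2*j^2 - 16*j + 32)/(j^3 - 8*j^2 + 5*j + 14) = (j^2 - 16)/(j^2 - 6*j - 7)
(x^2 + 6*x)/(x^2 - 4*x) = (x + 6)/(x - 4)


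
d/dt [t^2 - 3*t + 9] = 2*t - 3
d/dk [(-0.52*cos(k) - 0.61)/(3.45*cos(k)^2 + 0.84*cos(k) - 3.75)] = (1.794*sin(k)^2 - 4.209*cos(k) - 4.2564)*sin(k)/(3.45*cos(k)^2 + 0.84*cos(k) - 3.75)^2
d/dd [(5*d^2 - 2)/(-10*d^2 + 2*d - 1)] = 2*(5*d^2 - 25*d + 2)/(100*d^4 - 40*d^3 + 24*d^2 - 4*d + 1)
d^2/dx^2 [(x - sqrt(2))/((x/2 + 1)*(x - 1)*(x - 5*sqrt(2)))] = 4*(3*x^5 - 21*sqrt(2)*x^4 + 3*x^4 - 13*sqrt(2)*x^3 + 133*x^3 - 207*sqrt(2)*x^2 + 90*x^2 - 174*sqrt(2)*x + 330*x - 134*sqrt(2) + 80)/(x^9 - 15*sqrt(2)*x^8 + 3*x^8 - 45*sqrt(2)*x^7 + 147*x^7 - 205*sqrt(2)*x^6 + 439*x^6 - 585*sqrt(2)*x^5 - 444*x^5 - 1638*x^4 + 660*sqrt(2)*x^4 + 892*x^3 + 2570*sqrt(2)*x^3 - 1380*sqrt(2)*x^2 + 1800*x^2 - 3000*sqrt(2)*x - 1200*x + 2000*sqrt(2))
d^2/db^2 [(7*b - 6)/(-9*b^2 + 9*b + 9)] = 2*(-7*b^3 + 18*b^2 - 39*b + 19)/(9*(b^6 - 3*b^5 + 5*b^3 - 3*b - 1))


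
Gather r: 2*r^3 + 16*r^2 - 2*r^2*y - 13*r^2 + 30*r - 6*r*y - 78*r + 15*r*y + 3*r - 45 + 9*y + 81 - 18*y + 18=2*r^3 + r^2*(3 - 2*y) + r*(9*y - 45) - 9*y + 54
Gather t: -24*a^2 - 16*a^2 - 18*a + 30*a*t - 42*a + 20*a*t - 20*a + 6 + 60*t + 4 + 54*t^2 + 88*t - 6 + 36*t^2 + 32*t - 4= -40*a^2 - 80*a + 90*t^2 + t*(50*a + 180)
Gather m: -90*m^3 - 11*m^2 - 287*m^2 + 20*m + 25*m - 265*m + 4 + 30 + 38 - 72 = -90*m^3 - 298*m^2 - 220*m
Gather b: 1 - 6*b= 1 - 6*b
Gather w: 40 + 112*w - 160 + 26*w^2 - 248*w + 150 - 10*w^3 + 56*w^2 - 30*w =-10*w^3 + 82*w^2 - 166*w + 30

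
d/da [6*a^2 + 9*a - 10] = 12*a + 9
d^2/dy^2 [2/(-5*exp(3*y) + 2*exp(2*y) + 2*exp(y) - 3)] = 2*(-2*(-15*exp(2*y) + 4*exp(y) + 2)^2*exp(y) + (45*exp(2*y) - 8*exp(y) - 2)*(5*exp(3*y) - 2*exp(2*y) - 2*exp(y) + 3))*exp(y)/(5*exp(3*y) - 2*exp(2*y) - 2*exp(y) + 3)^3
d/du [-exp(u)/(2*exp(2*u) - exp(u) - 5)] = ((4*exp(u) - 1)*exp(u) - 2*exp(2*u) + exp(u) + 5)*exp(u)/(-2*exp(2*u) + exp(u) + 5)^2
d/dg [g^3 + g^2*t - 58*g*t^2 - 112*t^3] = 3*g^2 + 2*g*t - 58*t^2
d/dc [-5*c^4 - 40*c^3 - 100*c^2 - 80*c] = -20*c^3 - 120*c^2 - 200*c - 80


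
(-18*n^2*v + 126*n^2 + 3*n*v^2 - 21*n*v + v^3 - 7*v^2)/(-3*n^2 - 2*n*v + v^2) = (6*n*v - 42*n + v^2 - 7*v)/(n + v)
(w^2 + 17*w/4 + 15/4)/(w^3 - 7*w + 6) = (w + 5/4)/(w^2 - 3*w + 2)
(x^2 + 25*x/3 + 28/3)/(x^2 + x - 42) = (x + 4/3)/(x - 6)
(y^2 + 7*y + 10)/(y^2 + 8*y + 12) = (y + 5)/(y + 6)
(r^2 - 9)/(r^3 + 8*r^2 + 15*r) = (r - 3)/(r*(r + 5))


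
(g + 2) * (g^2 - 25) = g^3 + 2*g^2 - 25*g - 50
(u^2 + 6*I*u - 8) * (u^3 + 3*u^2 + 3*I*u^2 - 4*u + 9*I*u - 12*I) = u^5 + 3*u^4 + 9*I*u^4 - 30*u^3 + 27*I*u^3 - 78*u^2 - 60*I*u^2 + 104*u - 72*I*u + 96*I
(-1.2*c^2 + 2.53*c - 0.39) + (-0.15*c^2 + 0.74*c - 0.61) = -1.35*c^2 + 3.27*c - 1.0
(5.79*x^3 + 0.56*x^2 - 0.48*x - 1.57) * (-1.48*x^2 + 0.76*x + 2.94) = -8.5692*x^5 + 3.5716*x^4 + 18.1586*x^3 + 3.6052*x^2 - 2.6044*x - 4.6158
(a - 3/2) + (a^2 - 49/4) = a^2 + a - 55/4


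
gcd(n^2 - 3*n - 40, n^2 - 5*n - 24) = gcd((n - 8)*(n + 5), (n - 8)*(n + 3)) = n - 8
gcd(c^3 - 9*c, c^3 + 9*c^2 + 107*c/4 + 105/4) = c + 3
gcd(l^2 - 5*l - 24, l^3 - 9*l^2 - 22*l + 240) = l - 8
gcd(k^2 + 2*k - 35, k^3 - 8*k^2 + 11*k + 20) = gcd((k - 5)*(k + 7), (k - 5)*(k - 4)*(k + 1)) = k - 5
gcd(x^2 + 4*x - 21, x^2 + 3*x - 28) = x + 7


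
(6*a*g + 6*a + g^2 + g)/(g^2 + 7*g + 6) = (6*a + g)/(g + 6)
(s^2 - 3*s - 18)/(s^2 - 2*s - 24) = (s + 3)/(s + 4)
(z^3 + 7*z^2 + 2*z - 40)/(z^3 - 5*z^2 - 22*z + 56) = (z + 5)/(z - 7)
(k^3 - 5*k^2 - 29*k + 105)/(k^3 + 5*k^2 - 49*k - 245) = (k - 3)/(k + 7)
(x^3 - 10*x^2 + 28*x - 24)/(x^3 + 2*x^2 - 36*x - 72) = (x^2 - 4*x + 4)/(x^2 + 8*x + 12)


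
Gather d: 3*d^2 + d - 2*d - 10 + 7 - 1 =3*d^2 - d - 4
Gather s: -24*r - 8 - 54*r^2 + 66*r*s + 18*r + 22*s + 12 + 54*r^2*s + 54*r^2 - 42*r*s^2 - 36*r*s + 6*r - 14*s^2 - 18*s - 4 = s^2*(-42*r - 14) + s*(54*r^2 + 30*r + 4)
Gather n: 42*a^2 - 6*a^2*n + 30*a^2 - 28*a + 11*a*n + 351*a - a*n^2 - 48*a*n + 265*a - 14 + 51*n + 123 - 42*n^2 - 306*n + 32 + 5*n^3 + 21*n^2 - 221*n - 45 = 72*a^2 + 588*a + 5*n^3 + n^2*(-a - 21) + n*(-6*a^2 - 37*a - 476) + 96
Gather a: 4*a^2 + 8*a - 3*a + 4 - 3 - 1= 4*a^2 + 5*a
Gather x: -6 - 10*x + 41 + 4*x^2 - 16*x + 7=4*x^2 - 26*x + 42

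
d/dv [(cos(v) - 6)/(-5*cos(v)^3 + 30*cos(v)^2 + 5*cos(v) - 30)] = -2*cos(v)/(5*sin(v)^3)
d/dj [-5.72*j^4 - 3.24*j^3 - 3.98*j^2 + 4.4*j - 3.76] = -22.88*j^3 - 9.72*j^2 - 7.96*j + 4.4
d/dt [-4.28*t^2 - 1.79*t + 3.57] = -8.56*t - 1.79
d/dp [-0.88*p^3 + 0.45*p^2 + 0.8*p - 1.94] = -2.64*p^2 + 0.9*p + 0.8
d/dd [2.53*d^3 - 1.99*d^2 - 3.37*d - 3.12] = 7.59*d^2 - 3.98*d - 3.37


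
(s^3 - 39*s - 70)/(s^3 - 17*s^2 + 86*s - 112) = (s^2 + 7*s + 10)/(s^2 - 10*s + 16)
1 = 1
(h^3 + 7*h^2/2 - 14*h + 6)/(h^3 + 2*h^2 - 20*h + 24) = (h - 1/2)/(h - 2)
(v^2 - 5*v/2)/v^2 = (v - 5/2)/v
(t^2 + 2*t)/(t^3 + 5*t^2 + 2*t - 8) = t/(t^2 + 3*t - 4)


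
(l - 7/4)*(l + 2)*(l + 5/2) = l^3 + 11*l^2/4 - 23*l/8 - 35/4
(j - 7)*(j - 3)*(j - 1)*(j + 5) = j^4 - 6*j^3 - 24*j^2 + 134*j - 105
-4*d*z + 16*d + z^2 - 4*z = (-4*d + z)*(z - 4)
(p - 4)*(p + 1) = p^2 - 3*p - 4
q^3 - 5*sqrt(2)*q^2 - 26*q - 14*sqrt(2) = (q - 7*sqrt(2))*(q + sqrt(2))^2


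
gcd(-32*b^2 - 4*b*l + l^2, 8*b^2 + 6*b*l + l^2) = 4*b + l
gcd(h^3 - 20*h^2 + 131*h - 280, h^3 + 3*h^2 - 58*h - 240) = h - 8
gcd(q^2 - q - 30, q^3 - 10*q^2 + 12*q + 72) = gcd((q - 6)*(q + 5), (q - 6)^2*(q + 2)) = q - 6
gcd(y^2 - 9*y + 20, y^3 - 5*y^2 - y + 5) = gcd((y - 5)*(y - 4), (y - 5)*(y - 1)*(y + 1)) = y - 5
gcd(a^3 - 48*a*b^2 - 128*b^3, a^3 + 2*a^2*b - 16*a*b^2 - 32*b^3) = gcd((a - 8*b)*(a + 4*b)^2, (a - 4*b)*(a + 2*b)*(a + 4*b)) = a + 4*b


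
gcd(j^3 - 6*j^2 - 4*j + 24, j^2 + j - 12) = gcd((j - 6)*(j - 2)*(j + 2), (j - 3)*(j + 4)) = 1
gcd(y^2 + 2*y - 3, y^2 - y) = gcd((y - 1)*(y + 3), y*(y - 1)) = y - 1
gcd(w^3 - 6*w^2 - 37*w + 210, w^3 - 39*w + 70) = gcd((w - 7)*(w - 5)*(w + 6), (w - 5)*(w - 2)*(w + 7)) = w - 5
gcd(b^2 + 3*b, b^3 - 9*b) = b^2 + 3*b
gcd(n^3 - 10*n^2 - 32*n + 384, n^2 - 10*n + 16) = n - 8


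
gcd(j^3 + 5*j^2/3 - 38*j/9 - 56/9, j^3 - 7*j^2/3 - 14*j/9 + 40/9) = j^2 - 2*j/3 - 8/3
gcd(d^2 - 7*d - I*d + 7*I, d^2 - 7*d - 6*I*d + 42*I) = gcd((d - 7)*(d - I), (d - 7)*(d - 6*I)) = d - 7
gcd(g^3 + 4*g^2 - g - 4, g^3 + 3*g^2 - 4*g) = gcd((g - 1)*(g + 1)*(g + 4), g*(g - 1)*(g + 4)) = g^2 + 3*g - 4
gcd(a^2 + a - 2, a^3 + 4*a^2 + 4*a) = a + 2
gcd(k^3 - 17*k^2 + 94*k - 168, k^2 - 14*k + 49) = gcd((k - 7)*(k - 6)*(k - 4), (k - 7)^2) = k - 7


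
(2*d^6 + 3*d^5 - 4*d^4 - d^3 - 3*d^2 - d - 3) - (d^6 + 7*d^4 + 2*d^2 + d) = d^6 + 3*d^5 - 11*d^4 - d^3 - 5*d^2 - 2*d - 3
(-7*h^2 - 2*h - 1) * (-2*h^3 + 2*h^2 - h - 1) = 14*h^5 - 10*h^4 + 5*h^3 + 7*h^2 + 3*h + 1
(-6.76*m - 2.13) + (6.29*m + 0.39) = -0.47*m - 1.74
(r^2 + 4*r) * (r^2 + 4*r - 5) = r^4 + 8*r^3 + 11*r^2 - 20*r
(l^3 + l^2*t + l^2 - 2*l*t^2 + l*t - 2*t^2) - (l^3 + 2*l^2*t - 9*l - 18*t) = -l^2*t + l^2 - 2*l*t^2 + l*t + 9*l - 2*t^2 + 18*t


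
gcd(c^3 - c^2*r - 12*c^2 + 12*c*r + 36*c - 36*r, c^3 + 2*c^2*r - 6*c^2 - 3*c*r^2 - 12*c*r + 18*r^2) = -c^2 + c*r + 6*c - 6*r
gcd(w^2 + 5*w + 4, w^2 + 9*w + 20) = w + 4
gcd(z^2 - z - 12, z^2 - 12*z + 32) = z - 4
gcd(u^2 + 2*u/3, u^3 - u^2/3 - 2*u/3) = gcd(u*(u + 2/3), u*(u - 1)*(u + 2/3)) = u^2 + 2*u/3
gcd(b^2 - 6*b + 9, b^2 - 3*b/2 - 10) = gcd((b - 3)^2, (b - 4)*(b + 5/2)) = 1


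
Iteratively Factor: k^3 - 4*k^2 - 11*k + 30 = (k + 3)*(k^2 - 7*k + 10) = (k - 5)*(k + 3)*(k - 2)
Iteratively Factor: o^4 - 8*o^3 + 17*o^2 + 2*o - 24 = (o - 3)*(o^3 - 5*o^2 + 2*o + 8) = (o - 4)*(o - 3)*(o^2 - o - 2) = (o - 4)*(o - 3)*(o + 1)*(o - 2)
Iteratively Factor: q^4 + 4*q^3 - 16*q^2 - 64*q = (q + 4)*(q^3 - 16*q) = (q + 4)^2*(q^2 - 4*q) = (q - 4)*(q + 4)^2*(q)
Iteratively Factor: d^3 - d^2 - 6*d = (d)*(d^2 - d - 6) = d*(d - 3)*(d + 2)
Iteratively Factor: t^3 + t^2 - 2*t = (t)*(t^2 + t - 2) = t*(t + 2)*(t - 1)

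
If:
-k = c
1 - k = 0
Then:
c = -1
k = 1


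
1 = 1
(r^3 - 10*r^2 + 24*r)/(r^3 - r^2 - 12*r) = (r - 6)/(r + 3)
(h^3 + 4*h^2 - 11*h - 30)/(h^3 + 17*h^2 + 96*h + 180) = (h^2 - h - 6)/(h^2 + 12*h + 36)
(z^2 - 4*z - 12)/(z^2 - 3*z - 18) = (z + 2)/(z + 3)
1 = 1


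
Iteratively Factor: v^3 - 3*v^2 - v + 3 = (v - 1)*(v^2 - 2*v - 3) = (v - 1)*(v + 1)*(v - 3)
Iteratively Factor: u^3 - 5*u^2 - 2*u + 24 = (u + 2)*(u^2 - 7*u + 12) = (u - 4)*(u + 2)*(u - 3)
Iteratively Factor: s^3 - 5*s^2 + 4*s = (s - 4)*(s^2 - s) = (s - 4)*(s - 1)*(s)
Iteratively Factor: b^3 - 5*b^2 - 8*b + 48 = (b + 3)*(b^2 - 8*b + 16) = (b - 4)*(b + 3)*(b - 4)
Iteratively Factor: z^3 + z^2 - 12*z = (z)*(z^2 + z - 12) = z*(z + 4)*(z - 3)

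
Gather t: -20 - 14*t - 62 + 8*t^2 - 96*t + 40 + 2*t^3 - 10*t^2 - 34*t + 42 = 2*t^3 - 2*t^2 - 144*t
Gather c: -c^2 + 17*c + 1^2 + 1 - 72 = -c^2 + 17*c - 70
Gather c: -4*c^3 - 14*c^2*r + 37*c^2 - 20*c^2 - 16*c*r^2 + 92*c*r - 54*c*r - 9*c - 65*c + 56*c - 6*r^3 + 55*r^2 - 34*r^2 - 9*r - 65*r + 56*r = -4*c^3 + c^2*(17 - 14*r) + c*(-16*r^2 + 38*r - 18) - 6*r^3 + 21*r^2 - 18*r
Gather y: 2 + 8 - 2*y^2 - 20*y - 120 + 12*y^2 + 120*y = 10*y^2 + 100*y - 110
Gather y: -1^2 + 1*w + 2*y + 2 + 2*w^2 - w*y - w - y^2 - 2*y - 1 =2*w^2 - w*y - y^2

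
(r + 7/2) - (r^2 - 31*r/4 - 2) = -r^2 + 35*r/4 + 11/2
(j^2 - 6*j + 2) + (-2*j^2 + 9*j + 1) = -j^2 + 3*j + 3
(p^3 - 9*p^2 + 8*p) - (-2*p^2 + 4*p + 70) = p^3 - 7*p^2 + 4*p - 70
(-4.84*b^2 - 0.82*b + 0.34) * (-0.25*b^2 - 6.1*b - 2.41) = 1.21*b^4 + 29.729*b^3 + 16.5814*b^2 - 0.0977999999999999*b - 0.8194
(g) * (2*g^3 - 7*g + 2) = 2*g^4 - 7*g^2 + 2*g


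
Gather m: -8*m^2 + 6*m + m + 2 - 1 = -8*m^2 + 7*m + 1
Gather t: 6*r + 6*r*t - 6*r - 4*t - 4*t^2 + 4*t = 6*r*t - 4*t^2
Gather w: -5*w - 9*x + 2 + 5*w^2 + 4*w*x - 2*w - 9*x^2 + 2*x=5*w^2 + w*(4*x - 7) - 9*x^2 - 7*x + 2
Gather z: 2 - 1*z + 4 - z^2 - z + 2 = -z^2 - 2*z + 8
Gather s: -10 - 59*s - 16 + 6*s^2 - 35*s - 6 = 6*s^2 - 94*s - 32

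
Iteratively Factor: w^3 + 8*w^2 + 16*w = (w + 4)*(w^2 + 4*w) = (w + 4)^2*(w)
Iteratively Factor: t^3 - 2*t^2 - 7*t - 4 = (t - 4)*(t^2 + 2*t + 1) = (t - 4)*(t + 1)*(t + 1)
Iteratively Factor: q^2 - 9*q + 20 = (q - 5)*(q - 4)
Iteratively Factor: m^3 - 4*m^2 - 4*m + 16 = (m + 2)*(m^2 - 6*m + 8) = (m - 4)*(m + 2)*(m - 2)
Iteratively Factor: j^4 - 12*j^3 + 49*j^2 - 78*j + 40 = (j - 1)*(j^3 - 11*j^2 + 38*j - 40) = (j - 4)*(j - 1)*(j^2 - 7*j + 10) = (j - 4)*(j - 2)*(j - 1)*(j - 5)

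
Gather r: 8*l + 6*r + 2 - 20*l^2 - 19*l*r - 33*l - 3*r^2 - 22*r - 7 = -20*l^2 - 25*l - 3*r^2 + r*(-19*l - 16) - 5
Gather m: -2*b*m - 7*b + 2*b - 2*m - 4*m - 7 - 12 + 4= -5*b + m*(-2*b - 6) - 15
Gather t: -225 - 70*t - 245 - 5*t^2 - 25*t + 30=-5*t^2 - 95*t - 440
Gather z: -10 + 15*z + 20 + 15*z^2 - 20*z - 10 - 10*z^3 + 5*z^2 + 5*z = -10*z^3 + 20*z^2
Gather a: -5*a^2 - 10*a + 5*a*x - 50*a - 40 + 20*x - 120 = -5*a^2 + a*(5*x - 60) + 20*x - 160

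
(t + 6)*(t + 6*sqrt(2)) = t^2 + 6*t + 6*sqrt(2)*t + 36*sqrt(2)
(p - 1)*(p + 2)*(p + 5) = p^3 + 6*p^2 + 3*p - 10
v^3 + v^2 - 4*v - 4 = (v - 2)*(v + 1)*(v + 2)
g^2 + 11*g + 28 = (g + 4)*(g + 7)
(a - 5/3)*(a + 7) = a^2 + 16*a/3 - 35/3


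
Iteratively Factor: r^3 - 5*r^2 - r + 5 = (r - 1)*(r^2 - 4*r - 5) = (r - 1)*(r + 1)*(r - 5)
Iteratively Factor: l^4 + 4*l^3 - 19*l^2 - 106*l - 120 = (l - 5)*(l^3 + 9*l^2 + 26*l + 24) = (l - 5)*(l + 4)*(l^2 + 5*l + 6) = (l - 5)*(l + 2)*(l + 4)*(l + 3)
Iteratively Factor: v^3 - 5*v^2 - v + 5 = (v - 1)*(v^2 - 4*v - 5) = (v - 5)*(v - 1)*(v + 1)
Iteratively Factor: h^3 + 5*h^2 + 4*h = (h)*(h^2 + 5*h + 4) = h*(h + 4)*(h + 1)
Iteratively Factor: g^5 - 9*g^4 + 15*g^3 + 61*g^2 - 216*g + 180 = (g - 3)*(g^4 - 6*g^3 - 3*g^2 + 52*g - 60) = (g - 5)*(g - 3)*(g^3 - g^2 - 8*g + 12) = (g - 5)*(g - 3)*(g + 3)*(g^2 - 4*g + 4) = (g - 5)*(g - 3)*(g - 2)*(g + 3)*(g - 2)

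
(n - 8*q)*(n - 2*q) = n^2 - 10*n*q + 16*q^2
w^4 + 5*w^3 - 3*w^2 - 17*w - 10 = (w - 2)*(w + 1)^2*(w + 5)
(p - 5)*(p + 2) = p^2 - 3*p - 10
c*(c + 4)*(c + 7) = c^3 + 11*c^2 + 28*c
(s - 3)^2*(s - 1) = s^3 - 7*s^2 + 15*s - 9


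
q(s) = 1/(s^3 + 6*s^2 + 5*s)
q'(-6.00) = -0.05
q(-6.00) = -0.03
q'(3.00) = -0.00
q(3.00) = 0.01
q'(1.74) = -0.03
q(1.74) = 0.03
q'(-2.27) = 0.11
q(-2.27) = 0.13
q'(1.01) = -0.14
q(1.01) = 0.08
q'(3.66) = -0.00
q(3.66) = 0.01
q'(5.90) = -0.00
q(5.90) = 0.00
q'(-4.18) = -0.06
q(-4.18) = 0.09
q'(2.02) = -0.02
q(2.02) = 0.02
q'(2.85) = -0.01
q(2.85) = 0.01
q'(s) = (-3*s^2 - 12*s - 5)/(s^3 + 6*s^2 + 5*s)^2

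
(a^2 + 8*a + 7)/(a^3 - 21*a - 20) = (a + 7)/(a^2 - a - 20)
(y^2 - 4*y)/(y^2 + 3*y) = (y - 4)/(y + 3)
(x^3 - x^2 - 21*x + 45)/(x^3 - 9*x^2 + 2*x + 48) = (x^2 + 2*x - 15)/(x^2 - 6*x - 16)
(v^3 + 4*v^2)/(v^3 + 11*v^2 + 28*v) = v/(v + 7)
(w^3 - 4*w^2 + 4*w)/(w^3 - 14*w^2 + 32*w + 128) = w*(w^2 - 4*w + 4)/(w^3 - 14*w^2 + 32*w + 128)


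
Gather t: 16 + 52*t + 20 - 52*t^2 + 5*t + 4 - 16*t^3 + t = -16*t^3 - 52*t^2 + 58*t + 40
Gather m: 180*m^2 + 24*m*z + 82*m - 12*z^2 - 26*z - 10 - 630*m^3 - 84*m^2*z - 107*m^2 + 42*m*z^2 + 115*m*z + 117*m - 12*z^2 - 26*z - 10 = -630*m^3 + m^2*(73 - 84*z) + m*(42*z^2 + 139*z + 199) - 24*z^2 - 52*z - 20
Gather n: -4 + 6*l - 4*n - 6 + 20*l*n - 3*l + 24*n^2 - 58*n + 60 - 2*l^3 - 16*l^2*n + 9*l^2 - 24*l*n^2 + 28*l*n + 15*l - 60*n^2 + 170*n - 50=-2*l^3 + 9*l^2 + 18*l + n^2*(-24*l - 36) + n*(-16*l^2 + 48*l + 108)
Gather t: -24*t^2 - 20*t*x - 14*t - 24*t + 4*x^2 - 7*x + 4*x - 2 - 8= -24*t^2 + t*(-20*x - 38) + 4*x^2 - 3*x - 10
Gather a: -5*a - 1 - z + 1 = -5*a - z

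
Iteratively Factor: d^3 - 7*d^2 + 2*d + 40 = (d + 2)*(d^2 - 9*d + 20) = (d - 4)*(d + 2)*(d - 5)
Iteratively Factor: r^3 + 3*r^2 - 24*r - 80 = (r + 4)*(r^2 - r - 20) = (r + 4)^2*(r - 5)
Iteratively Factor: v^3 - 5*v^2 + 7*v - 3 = (v - 1)*(v^2 - 4*v + 3) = (v - 3)*(v - 1)*(v - 1)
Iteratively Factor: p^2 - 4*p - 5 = (p + 1)*(p - 5)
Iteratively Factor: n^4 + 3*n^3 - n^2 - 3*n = (n - 1)*(n^3 + 4*n^2 + 3*n) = (n - 1)*(n + 1)*(n^2 + 3*n) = (n - 1)*(n + 1)*(n + 3)*(n)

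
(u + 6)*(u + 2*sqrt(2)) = u^2 + 2*sqrt(2)*u + 6*u + 12*sqrt(2)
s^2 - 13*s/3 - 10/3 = (s - 5)*(s + 2/3)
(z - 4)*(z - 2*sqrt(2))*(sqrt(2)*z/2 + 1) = sqrt(2)*z^3/2 - 2*sqrt(2)*z^2 - z^2 - 2*sqrt(2)*z + 4*z + 8*sqrt(2)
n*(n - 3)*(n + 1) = n^3 - 2*n^2 - 3*n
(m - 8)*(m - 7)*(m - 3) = m^3 - 18*m^2 + 101*m - 168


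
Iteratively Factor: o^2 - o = (o)*(o - 1)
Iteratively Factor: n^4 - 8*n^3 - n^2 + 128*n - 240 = (n + 4)*(n^3 - 12*n^2 + 47*n - 60) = (n - 5)*(n + 4)*(n^2 - 7*n + 12) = (n - 5)*(n - 3)*(n + 4)*(n - 4)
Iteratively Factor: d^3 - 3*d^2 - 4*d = (d + 1)*(d^2 - 4*d) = d*(d + 1)*(d - 4)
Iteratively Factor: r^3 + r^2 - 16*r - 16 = (r - 4)*(r^2 + 5*r + 4) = (r - 4)*(r + 4)*(r + 1)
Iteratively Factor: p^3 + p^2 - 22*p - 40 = (p + 4)*(p^2 - 3*p - 10) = (p + 2)*(p + 4)*(p - 5)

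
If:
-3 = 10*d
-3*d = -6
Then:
No Solution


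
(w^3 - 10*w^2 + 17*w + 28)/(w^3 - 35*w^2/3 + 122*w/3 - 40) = 3*(w^2 - 6*w - 7)/(3*w^2 - 23*w + 30)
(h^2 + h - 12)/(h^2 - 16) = (h - 3)/(h - 4)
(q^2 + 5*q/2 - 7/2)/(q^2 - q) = (q + 7/2)/q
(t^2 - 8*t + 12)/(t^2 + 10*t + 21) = (t^2 - 8*t + 12)/(t^2 + 10*t + 21)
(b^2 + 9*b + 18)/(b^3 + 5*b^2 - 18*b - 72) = 1/(b - 4)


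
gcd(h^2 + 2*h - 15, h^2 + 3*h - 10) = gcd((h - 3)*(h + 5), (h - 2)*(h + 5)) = h + 5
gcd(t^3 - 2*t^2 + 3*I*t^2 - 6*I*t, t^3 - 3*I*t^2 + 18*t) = t^2 + 3*I*t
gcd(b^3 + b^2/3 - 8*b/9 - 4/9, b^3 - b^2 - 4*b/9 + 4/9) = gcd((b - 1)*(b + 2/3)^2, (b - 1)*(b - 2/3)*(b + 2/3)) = b^2 - b/3 - 2/3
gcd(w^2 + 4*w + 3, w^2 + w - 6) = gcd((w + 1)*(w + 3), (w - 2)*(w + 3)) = w + 3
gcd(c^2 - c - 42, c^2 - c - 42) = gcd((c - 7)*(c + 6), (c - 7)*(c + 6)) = c^2 - c - 42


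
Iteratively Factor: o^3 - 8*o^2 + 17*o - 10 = (o - 5)*(o^2 - 3*o + 2) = (o - 5)*(o - 2)*(o - 1)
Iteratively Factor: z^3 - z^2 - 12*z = (z + 3)*(z^2 - 4*z) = (z - 4)*(z + 3)*(z)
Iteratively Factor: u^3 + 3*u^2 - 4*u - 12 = (u - 2)*(u^2 + 5*u + 6) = (u - 2)*(u + 2)*(u + 3)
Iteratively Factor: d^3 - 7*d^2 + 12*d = (d)*(d^2 - 7*d + 12) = d*(d - 3)*(d - 4)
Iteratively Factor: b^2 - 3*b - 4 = (b - 4)*(b + 1)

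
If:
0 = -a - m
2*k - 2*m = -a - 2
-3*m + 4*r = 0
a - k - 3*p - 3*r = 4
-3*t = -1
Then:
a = -4*r/3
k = 2*r - 1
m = 4*r/3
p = -19*r/9 - 1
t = 1/3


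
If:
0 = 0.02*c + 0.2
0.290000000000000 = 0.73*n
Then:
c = -10.00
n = 0.40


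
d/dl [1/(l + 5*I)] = -1/(l + 5*I)^2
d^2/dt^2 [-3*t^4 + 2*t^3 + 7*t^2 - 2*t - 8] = -36*t^2 + 12*t + 14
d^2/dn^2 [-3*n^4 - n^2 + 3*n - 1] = -36*n^2 - 2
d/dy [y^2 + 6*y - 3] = 2*y + 6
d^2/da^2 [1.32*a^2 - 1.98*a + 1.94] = 2.64000000000000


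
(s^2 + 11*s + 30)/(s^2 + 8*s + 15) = (s + 6)/(s + 3)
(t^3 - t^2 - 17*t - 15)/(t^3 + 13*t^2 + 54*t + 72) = (t^2 - 4*t - 5)/(t^2 + 10*t + 24)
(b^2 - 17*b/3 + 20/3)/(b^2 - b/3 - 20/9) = 3*(b - 4)/(3*b + 4)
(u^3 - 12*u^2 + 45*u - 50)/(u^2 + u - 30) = (u^2 - 7*u + 10)/(u + 6)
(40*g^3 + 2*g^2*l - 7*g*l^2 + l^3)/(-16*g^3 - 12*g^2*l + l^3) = (-5*g + l)/(2*g + l)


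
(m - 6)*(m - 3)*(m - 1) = m^3 - 10*m^2 + 27*m - 18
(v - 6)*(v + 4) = v^2 - 2*v - 24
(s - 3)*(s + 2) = s^2 - s - 6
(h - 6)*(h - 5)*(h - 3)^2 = h^4 - 17*h^3 + 105*h^2 - 279*h + 270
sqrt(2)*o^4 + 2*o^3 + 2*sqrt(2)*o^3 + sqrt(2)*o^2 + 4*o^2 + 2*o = o*(o + 1)*(o + sqrt(2))*(sqrt(2)*o + sqrt(2))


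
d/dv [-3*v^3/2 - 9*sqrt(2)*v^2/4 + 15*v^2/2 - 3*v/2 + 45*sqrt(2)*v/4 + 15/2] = -9*v^2/2 - 9*sqrt(2)*v/2 + 15*v - 3/2 + 45*sqrt(2)/4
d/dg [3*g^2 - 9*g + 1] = 6*g - 9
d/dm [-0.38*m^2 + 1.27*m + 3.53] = 1.27 - 0.76*m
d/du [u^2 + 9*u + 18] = 2*u + 9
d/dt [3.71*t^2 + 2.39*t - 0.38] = 7.42*t + 2.39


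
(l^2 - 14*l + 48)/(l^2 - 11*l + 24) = (l - 6)/(l - 3)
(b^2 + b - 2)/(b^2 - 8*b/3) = 3*(b^2 + b - 2)/(b*(3*b - 8))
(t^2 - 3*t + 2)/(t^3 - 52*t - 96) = (-t^2 + 3*t - 2)/(-t^3 + 52*t + 96)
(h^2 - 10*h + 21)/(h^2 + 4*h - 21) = (h - 7)/(h + 7)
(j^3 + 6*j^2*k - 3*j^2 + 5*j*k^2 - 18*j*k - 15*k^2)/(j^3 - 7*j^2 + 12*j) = (j^2 + 6*j*k + 5*k^2)/(j*(j - 4))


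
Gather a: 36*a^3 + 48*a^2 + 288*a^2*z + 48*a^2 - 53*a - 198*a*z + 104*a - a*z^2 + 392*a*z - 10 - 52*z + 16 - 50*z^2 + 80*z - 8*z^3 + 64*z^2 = 36*a^3 + a^2*(288*z + 96) + a*(-z^2 + 194*z + 51) - 8*z^3 + 14*z^2 + 28*z + 6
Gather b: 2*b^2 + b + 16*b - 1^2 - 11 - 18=2*b^2 + 17*b - 30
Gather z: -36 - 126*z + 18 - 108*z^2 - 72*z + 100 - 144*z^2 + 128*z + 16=-252*z^2 - 70*z + 98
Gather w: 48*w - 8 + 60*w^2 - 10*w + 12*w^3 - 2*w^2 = 12*w^3 + 58*w^2 + 38*w - 8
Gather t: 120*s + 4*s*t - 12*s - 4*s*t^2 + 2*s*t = -4*s*t^2 + 6*s*t + 108*s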